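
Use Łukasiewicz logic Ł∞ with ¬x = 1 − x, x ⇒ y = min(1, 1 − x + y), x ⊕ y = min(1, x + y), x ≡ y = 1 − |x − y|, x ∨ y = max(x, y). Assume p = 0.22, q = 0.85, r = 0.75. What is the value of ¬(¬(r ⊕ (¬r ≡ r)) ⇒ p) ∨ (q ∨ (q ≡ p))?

0.85

¬r = 1 − 0.75 = 0.25
¬r ≡ r = 1 − |0.25 − 0.75| = 1 − 0.50 = 0.50
r ⊕ (¬r ≡ r) = min(1, 0.75 + 0.50) = min(1, 1.25) = 1.00
¬(r ⊕ (¬r ≡ r)) = 1 − 1.00 = 0.00
¬(r ⊕ (¬r ≡ r)) ⇒ p = min(1, 1 − 0.00 + 0.22) = min(1, 1.22) = 1.00
¬(¬(r ⊕ (¬r ≡ r)) ⇒ p) = 1 − 1.00 = 0.00
q ≡ p = 1 − |0.85 − 0.22| = 1 − 0.63 = 0.37
q ∨ (q ≡ p) = max(0.85, 0.37) = 0.85
¬(¬(r ⊕ (¬r ≡ r)) ⇒ p) ∨ (q ∨ (q ≡ p)) = max(0.00, 0.85) = 0.85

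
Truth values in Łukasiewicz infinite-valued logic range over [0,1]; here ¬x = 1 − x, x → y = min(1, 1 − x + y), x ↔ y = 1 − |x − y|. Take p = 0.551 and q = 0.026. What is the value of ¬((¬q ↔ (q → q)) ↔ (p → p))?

¬q = 1 − 0.026 = 0.974
q → q = min(1, 1 − 0.026 + 0.026) = min(1, 1.000) = 1.000
¬q ↔ (q → q) = 1 − |0.974 − 1.000| = 1 − 0.026 = 0.974
p → p = min(1, 1 − 0.551 + 0.551) = min(1, 1.000) = 1.000
(¬q ↔ (q → q)) ↔ (p → p) = 1 − |0.974 − 1.000| = 1 − 0.026 = 0.974
¬((¬q ↔ (q → q)) ↔ (p → p)) = 1 − 0.974 = 0.026

0.026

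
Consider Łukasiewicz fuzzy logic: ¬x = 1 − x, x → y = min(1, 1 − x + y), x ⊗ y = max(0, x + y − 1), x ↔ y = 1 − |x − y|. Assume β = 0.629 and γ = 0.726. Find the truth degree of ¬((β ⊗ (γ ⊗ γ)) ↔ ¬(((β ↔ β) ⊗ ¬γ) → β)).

0.081

γ ⊗ γ = max(0, 0.726 + 0.726 − 1) = max(0, 0.452) = 0.452
β ⊗ (γ ⊗ γ) = max(0, 0.629 + 0.452 − 1) = max(0, 0.081) = 0.081
β ↔ β = 1 − |0.629 − 0.629| = 1 − 0.000 = 1.000
¬γ = 1 − 0.726 = 0.274
(β ↔ β) ⊗ ¬γ = max(0, 1.000 + 0.274 − 1) = max(0, 0.274) = 0.274
((β ↔ β) ⊗ ¬γ) → β = min(1, 1 − 0.274 + 0.629) = min(1, 1.355) = 1.000
¬(((β ↔ β) ⊗ ¬γ) → β) = 1 − 1.000 = 0.000
(β ⊗ (γ ⊗ γ)) ↔ ¬(((β ↔ β) ⊗ ¬γ) → β) = 1 − |0.081 − 0.000| = 1 − 0.081 = 0.919
¬((β ⊗ (γ ⊗ γ)) ↔ ¬(((β ↔ β) ⊗ ¬γ) → β)) = 1 − 0.919 = 0.081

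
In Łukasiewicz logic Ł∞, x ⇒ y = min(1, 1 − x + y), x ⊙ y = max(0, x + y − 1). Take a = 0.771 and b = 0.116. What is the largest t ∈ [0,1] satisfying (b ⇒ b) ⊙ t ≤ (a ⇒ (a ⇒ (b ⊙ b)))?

0.458

b ⇒ b = min(1, 1 − 0.116 + 0.116) = min(1, 1.000) = 1.000
So the left factor is b ⇒ b = 1.000.
b ⊙ b = max(0, 0.116 + 0.116 − 1) = max(0, -0.768) = 0.000
a ⇒ (b ⊙ b) = min(1, 1 − 0.771 + 0.000) = min(1, 0.229) = 0.229
a ⇒ (a ⇒ (b ⊙ b)) = min(1, 1 − 0.771 + 0.229) = min(1, 0.458) = 0.458
So the right-hand bound is a ⇒ (a ⇒ (b ⊙ b)) = 0.458.
The residuum of the Łukasiewicz t-norm gives the supremum: min(1, 1 − 1.000 + 0.458).
1 − 1.000 + 0.458 = 0.458, so t = min(1, 0.458) = 0.458.
Check: 1.000 ⊙ 0.458 = max(0, 0.458) = 0.458 ≤ 0.458.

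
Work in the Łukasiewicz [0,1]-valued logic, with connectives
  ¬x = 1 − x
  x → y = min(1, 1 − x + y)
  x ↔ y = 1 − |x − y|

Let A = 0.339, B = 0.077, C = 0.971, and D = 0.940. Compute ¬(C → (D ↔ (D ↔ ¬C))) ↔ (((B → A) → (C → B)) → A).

0.822

¬C = 1 − 0.971 = 0.029
D ↔ ¬C = 1 − |0.940 − 0.029| = 1 − 0.911 = 0.089
D ↔ (D ↔ ¬C) = 1 − |0.940 − 0.089| = 1 − 0.851 = 0.149
C → (D ↔ (D ↔ ¬C)) = min(1, 1 − 0.971 + 0.149) = min(1, 0.178) = 0.178
¬(C → (D ↔ (D ↔ ¬C))) = 1 − 0.178 = 0.822
B → A = min(1, 1 − 0.077 + 0.339) = min(1, 1.262) = 1.000
C → B = min(1, 1 − 0.971 + 0.077) = min(1, 0.106) = 0.106
(B → A) → (C → B) = min(1, 1 − 1.000 + 0.106) = min(1, 0.106) = 0.106
((B → A) → (C → B)) → A = min(1, 1 − 0.106 + 0.339) = min(1, 1.233) = 1.000
¬(C → (D ↔ (D ↔ ¬C))) ↔ (((B → A) → (C → B)) → A) = 1 − |0.822 − 1.000| = 1 − 0.178 = 0.822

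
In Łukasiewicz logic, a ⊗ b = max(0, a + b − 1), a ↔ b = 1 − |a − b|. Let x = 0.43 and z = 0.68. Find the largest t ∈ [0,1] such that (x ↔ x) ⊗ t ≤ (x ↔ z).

x ↔ x = 1 − |0.43 − 0.43| = 1 − 0.00 = 1.00
So the left factor is x ↔ x = 1.00.
x ↔ z = 1 − |0.43 − 0.68| = 1 − 0.25 = 0.75
So the right-hand bound is x ↔ z = 0.75.
The residuum of the Łukasiewicz t-norm gives the supremum: min(1, 1 − 1.00 + 0.75).
1 − 1.00 + 0.75 = 0.75, so t = min(1, 0.75) = 0.75.
Check: 1.00 ⊗ 0.75 = max(0, 0.75) = 0.75 ≤ 0.75.

0.75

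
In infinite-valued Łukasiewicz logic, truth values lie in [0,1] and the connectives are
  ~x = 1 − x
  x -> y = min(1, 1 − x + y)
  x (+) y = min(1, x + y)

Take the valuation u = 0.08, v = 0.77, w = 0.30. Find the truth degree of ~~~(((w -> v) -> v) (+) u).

0.15

w -> v = min(1, 1 − 0.30 + 0.77) = min(1, 1.47) = 1.00
(w -> v) -> v = min(1, 1 − 1.00 + 0.77) = min(1, 0.77) = 0.77
((w -> v) -> v) (+) u = min(1, 0.77 + 0.08) = min(1, 0.85) = 0.85
~(((w -> v) -> v) (+) u) = 1 − 0.85 = 0.15
~~(((w -> v) -> v) (+) u) = 1 − 0.15 = 0.85
~~~(((w -> v) -> v) (+) u) = 1 − 0.85 = 0.15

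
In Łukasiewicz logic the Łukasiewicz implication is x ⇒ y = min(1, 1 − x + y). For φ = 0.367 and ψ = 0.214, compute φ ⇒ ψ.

0.847

φ ⇒ ψ = min(1, 1 − 0.367 + 0.214) = min(1, 0.847) = 0.847
For comparison, the Gödel implication (1 if x ≤ y else y) would give 0.214.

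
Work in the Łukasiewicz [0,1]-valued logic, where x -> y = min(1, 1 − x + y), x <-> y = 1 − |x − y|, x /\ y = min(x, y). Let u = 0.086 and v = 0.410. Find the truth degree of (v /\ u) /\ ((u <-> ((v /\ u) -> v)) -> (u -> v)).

0.086

v /\ u = min(0.410, 0.086) = 0.086
(v /\ u) -> v = min(1, 1 − 0.086 + 0.410) = min(1, 1.324) = 1.000
u <-> ((v /\ u) -> v) = 1 − |0.086 − 1.000| = 1 − 0.914 = 0.086
u -> v = min(1, 1 − 0.086 + 0.410) = min(1, 1.324) = 1.000
(u <-> ((v /\ u) -> v)) -> (u -> v) = min(1, 1 − 0.086 + 1.000) = min(1, 1.914) = 1.000
(v /\ u) /\ ((u <-> ((v /\ u) -> v)) -> (u -> v)) = min(0.086, 1.000) = 0.086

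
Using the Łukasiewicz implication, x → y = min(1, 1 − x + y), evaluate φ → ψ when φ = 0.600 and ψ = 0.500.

0.900

φ → ψ = min(1, 1 − 0.600 + 0.500) = min(1, 0.900) = 0.900
For comparison, the Gödel implication (1 if x ≤ y else y) would give 0.500.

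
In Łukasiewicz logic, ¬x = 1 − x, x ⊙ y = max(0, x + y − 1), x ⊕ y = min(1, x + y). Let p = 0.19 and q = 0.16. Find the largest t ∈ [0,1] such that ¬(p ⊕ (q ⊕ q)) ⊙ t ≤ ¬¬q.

0.67

q ⊕ q = min(1, 0.16 + 0.16) = min(1, 0.32) = 0.32
p ⊕ (q ⊕ q) = min(1, 0.19 + 0.32) = min(1, 0.51) = 0.51
¬(p ⊕ (q ⊕ q)) = 1 − 0.51 = 0.49
So the left factor is ¬(p ⊕ (q ⊕ q)) = 0.49.
¬q = 1 − 0.16 = 0.84
¬¬q = 1 − 0.84 = 0.16
So the right-hand bound is ¬¬q = 0.16.
The residuum of the Łukasiewicz t-norm gives the supremum: min(1, 1 − 0.49 + 0.16).
1 − 0.49 + 0.16 = 0.67, so t = min(1, 0.67) = 0.67.
Check: 0.49 ⊙ 0.67 = max(0, 0.16) = 0.16 ≤ 0.16.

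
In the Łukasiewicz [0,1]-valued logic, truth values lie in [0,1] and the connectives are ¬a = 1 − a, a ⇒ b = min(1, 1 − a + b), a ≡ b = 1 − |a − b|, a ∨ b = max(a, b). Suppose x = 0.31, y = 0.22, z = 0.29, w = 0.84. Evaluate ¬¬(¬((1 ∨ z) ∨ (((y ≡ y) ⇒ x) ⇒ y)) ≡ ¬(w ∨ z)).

1 ∨ z = max(1.00, 0.29) = 1.00
y ≡ y = 1 − |0.22 − 0.22| = 1 − 0.00 = 1.00
(y ≡ y) ⇒ x = min(1, 1 − 1.00 + 0.31) = min(1, 0.31) = 0.31
((y ≡ y) ⇒ x) ⇒ y = min(1, 1 − 0.31 + 0.22) = min(1, 0.91) = 0.91
(1 ∨ z) ∨ (((y ≡ y) ⇒ x) ⇒ y) = max(1.00, 0.91) = 1.00
¬((1 ∨ z) ∨ (((y ≡ y) ⇒ x) ⇒ y)) = 1 − 1.00 = 0.00
w ∨ z = max(0.84, 0.29) = 0.84
¬(w ∨ z) = 1 − 0.84 = 0.16
¬((1 ∨ z) ∨ (((y ≡ y) ⇒ x) ⇒ y)) ≡ ¬(w ∨ z) = 1 − |0.00 − 0.16| = 1 − 0.16 = 0.84
¬(¬((1 ∨ z) ∨ (((y ≡ y) ⇒ x) ⇒ y)) ≡ ¬(w ∨ z)) = 1 − 0.84 = 0.16
¬¬(¬((1 ∨ z) ∨ (((y ≡ y) ⇒ x) ⇒ y)) ≡ ¬(w ∨ z)) = 1 − 0.16 = 0.84

0.84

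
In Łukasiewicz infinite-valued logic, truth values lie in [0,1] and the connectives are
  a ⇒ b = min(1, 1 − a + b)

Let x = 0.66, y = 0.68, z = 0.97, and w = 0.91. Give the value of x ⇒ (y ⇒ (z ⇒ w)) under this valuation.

1.00

z ⇒ w = min(1, 1 − 0.97 + 0.91) = min(1, 0.94) = 0.94
y ⇒ (z ⇒ w) = min(1, 1 − 0.68 + 0.94) = min(1, 1.26) = 1.00
x ⇒ (y ⇒ (z ⇒ w)) = min(1, 1 − 0.66 + 1.00) = min(1, 1.34) = 1.00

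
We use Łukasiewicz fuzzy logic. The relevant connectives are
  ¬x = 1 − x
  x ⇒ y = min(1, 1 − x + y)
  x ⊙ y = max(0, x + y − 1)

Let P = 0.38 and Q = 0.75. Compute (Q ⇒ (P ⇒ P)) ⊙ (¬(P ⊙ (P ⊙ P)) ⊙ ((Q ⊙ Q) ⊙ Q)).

0.25

P ⇒ P = min(1, 1 − 0.38 + 0.38) = min(1, 1.00) = 1.00
Q ⇒ (P ⇒ P) = min(1, 1 − 0.75 + 1.00) = min(1, 1.25) = 1.00
P ⊙ P = max(0, 0.38 + 0.38 − 1) = max(0, -0.24) = 0.00
P ⊙ (P ⊙ P) = max(0, 0.38 + 0.00 − 1) = max(0, -0.62) = 0.00
¬(P ⊙ (P ⊙ P)) = 1 − 0.00 = 1.00
Q ⊙ Q = max(0, 0.75 + 0.75 − 1) = max(0, 0.50) = 0.50
(Q ⊙ Q) ⊙ Q = max(0, 0.50 + 0.75 − 1) = max(0, 0.25) = 0.25
¬(P ⊙ (P ⊙ P)) ⊙ ((Q ⊙ Q) ⊙ Q) = max(0, 1.00 + 0.25 − 1) = max(0, 0.25) = 0.25
(Q ⇒ (P ⇒ P)) ⊙ (¬(P ⊙ (P ⊙ P)) ⊙ ((Q ⊙ Q) ⊙ Q)) = max(0, 1.00 + 0.25 − 1) = max(0, 0.25) = 0.25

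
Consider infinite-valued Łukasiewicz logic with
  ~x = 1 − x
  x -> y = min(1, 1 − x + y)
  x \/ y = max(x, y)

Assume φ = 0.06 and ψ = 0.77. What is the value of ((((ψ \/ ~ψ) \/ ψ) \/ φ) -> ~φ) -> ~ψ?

0.23

~ψ = 1 − 0.77 = 0.23
ψ \/ ~ψ = max(0.77, 0.23) = 0.77
(ψ \/ ~ψ) \/ ψ = max(0.77, 0.77) = 0.77
((ψ \/ ~ψ) \/ ψ) \/ φ = max(0.77, 0.06) = 0.77
~φ = 1 − 0.06 = 0.94
(((ψ \/ ~ψ) \/ ψ) \/ φ) -> ~φ = min(1, 1 − 0.77 + 0.94) = min(1, 1.17) = 1.00
((((ψ \/ ~ψ) \/ ψ) \/ φ) -> ~φ) -> ~ψ = min(1, 1 − 1.00 + 0.23) = min(1, 0.23) = 0.23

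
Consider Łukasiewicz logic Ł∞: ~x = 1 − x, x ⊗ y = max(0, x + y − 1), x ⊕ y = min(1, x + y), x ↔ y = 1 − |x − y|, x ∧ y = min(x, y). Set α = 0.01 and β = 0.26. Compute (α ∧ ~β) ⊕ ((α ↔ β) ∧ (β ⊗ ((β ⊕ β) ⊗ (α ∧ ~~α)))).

~β = 1 − 0.26 = 0.74
α ∧ ~β = min(0.01, 0.74) = 0.01
α ↔ β = 1 − |0.01 − 0.26| = 1 − 0.25 = 0.75
β ⊕ β = min(1, 0.26 + 0.26) = min(1, 0.52) = 0.52
~α = 1 − 0.01 = 0.99
~~α = 1 − 0.99 = 0.01
α ∧ ~~α = min(0.01, 0.01) = 0.01
(β ⊕ β) ⊗ (α ∧ ~~α) = max(0, 0.52 + 0.01 − 1) = max(0, -0.47) = 0.00
β ⊗ ((β ⊕ β) ⊗ (α ∧ ~~α)) = max(0, 0.26 + 0.00 − 1) = max(0, -0.74) = 0.00
(α ↔ β) ∧ (β ⊗ ((β ⊕ β) ⊗ (α ∧ ~~α))) = min(0.75, 0.00) = 0.00
(α ∧ ~β) ⊕ ((α ↔ β) ∧ (β ⊗ ((β ⊕ β) ⊗ (α ∧ ~~α)))) = min(1, 0.01 + 0.00) = min(1, 0.01) = 0.01

0.01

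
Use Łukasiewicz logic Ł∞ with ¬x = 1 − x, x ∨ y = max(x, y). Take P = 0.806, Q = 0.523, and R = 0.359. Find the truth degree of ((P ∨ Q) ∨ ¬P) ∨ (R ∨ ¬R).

0.806

P ∨ Q = max(0.806, 0.523) = 0.806
¬P = 1 − 0.806 = 0.194
(P ∨ Q) ∨ ¬P = max(0.806, 0.194) = 0.806
¬R = 1 − 0.359 = 0.641
R ∨ ¬R = max(0.359, 0.641) = 0.641
((P ∨ Q) ∨ ¬P) ∨ (R ∨ ¬R) = max(0.806, 0.641) = 0.806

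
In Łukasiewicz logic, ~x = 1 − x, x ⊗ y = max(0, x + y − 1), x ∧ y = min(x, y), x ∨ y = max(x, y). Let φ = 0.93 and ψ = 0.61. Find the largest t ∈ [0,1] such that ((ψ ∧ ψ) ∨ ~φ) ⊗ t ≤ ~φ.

0.46

ψ ∧ ψ = min(0.61, 0.61) = 0.61
~φ = 1 − 0.93 = 0.07
(ψ ∧ ψ) ∨ ~φ = max(0.61, 0.07) = 0.61
So the left factor is (ψ ∧ ψ) ∨ ~φ = 0.61.
So the right-hand bound is ~φ = 0.07.
The residuum of the Łukasiewicz t-norm gives the supremum: min(1, 1 − 0.61 + 0.07).
1 − 0.61 + 0.07 = 0.46, so t = min(1, 0.46) = 0.46.
Check: 0.61 ⊗ 0.46 = max(0, 0.07) = 0.07 ≤ 0.07.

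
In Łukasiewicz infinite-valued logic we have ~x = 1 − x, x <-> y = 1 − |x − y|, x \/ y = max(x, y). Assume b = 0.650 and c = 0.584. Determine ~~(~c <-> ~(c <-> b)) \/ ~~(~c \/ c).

0.650

~c = 1 − 0.584 = 0.416
c <-> b = 1 − |0.584 − 0.650| = 1 − 0.066 = 0.934
~(c <-> b) = 1 − 0.934 = 0.066
~c <-> ~(c <-> b) = 1 − |0.416 − 0.066| = 1 − 0.350 = 0.650
~(~c <-> ~(c <-> b)) = 1 − 0.650 = 0.350
~~(~c <-> ~(c <-> b)) = 1 − 0.350 = 0.650
~c \/ c = max(0.416, 0.584) = 0.584
~(~c \/ c) = 1 − 0.584 = 0.416
~~(~c \/ c) = 1 − 0.416 = 0.584
~~(~c <-> ~(c <-> b)) \/ ~~(~c \/ c) = max(0.650, 0.584) = 0.650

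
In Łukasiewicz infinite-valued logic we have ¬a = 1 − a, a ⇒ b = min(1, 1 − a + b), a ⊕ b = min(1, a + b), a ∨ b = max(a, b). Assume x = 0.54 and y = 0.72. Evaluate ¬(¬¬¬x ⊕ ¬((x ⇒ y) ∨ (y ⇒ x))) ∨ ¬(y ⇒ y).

¬x = 1 − 0.54 = 0.46
¬¬x = 1 − 0.46 = 0.54
¬¬¬x = 1 − 0.54 = 0.46
x ⇒ y = min(1, 1 − 0.54 + 0.72) = min(1, 1.18) = 1.00
y ⇒ x = min(1, 1 − 0.72 + 0.54) = min(1, 0.82) = 0.82
(x ⇒ y) ∨ (y ⇒ x) = max(1.00, 0.82) = 1.00
¬((x ⇒ y) ∨ (y ⇒ x)) = 1 − 1.00 = 0.00
¬¬¬x ⊕ ¬((x ⇒ y) ∨ (y ⇒ x)) = min(1, 0.46 + 0.00) = min(1, 0.46) = 0.46
¬(¬¬¬x ⊕ ¬((x ⇒ y) ∨ (y ⇒ x))) = 1 − 0.46 = 0.54
y ⇒ y = min(1, 1 − 0.72 + 0.72) = min(1, 1.00) = 1.00
¬(y ⇒ y) = 1 − 1.00 = 0.00
¬(¬¬¬x ⊕ ¬((x ⇒ y) ∨ (y ⇒ x))) ∨ ¬(y ⇒ y) = max(0.54, 0.00) = 0.54

0.54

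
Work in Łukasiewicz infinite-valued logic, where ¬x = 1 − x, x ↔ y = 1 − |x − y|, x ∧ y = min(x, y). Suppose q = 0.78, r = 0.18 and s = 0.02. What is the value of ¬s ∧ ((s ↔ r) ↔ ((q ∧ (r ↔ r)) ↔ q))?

¬s = 1 − 0.02 = 0.98
s ↔ r = 1 − |0.02 − 0.18| = 1 − 0.16 = 0.84
r ↔ r = 1 − |0.18 − 0.18| = 1 − 0.00 = 1.00
q ∧ (r ↔ r) = min(0.78, 1.00) = 0.78
(q ∧ (r ↔ r)) ↔ q = 1 − |0.78 − 0.78| = 1 − 0.00 = 1.00
(s ↔ r) ↔ ((q ∧ (r ↔ r)) ↔ q) = 1 − |0.84 − 1.00| = 1 − 0.16 = 0.84
¬s ∧ ((s ↔ r) ↔ ((q ∧ (r ↔ r)) ↔ q)) = min(0.98, 0.84) = 0.84

0.84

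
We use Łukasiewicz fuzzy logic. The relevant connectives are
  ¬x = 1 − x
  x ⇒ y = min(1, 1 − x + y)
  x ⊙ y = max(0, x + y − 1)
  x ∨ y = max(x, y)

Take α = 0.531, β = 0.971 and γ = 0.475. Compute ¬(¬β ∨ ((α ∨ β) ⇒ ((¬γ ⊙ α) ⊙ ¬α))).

¬β = 1 − 0.971 = 0.029
α ∨ β = max(0.531, 0.971) = 0.971
¬γ = 1 − 0.475 = 0.525
¬γ ⊙ α = max(0, 0.525 + 0.531 − 1) = max(0, 0.056) = 0.056
¬α = 1 − 0.531 = 0.469
(¬γ ⊙ α) ⊙ ¬α = max(0, 0.056 + 0.469 − 1) = max(0, -0.475) = 0.000
(α ∨ β) ⇒ ((¬γ ⊙ α) ⊙ ¬α) = min(1, 1 − 0.971 + 0.000) = min(1, 0.029) = 0.029
¬β ∨ ((α ∨ β) ⇒ ((¬γ ⊙ α) ⊙ ¬α)) = max(0.029, 0.029) = 0.029
¬(¬β ∨ ((α ∨ β) ⇒ ((¬γ ⊙ α) ⊙ ¬α))) = 1 − 0.029 = 0.971

0.971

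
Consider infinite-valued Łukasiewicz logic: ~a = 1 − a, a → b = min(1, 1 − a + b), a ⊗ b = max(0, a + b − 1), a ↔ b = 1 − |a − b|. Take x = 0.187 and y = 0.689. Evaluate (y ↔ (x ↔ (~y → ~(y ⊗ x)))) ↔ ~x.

0.685

~y = 1 − 0.689 = 0.311
y ⊗ x = max(0, 0.689 + 0.187 − 1) = max(0, -0.124) = 0.000
~(y ⊗ x) = 1 − 0.000 = 1.000
~y → ~(y ⊗ x) = min(1, 1 − 0.311 + 1.000) = min(1, 1.689) = 1.000
x ↔ (~y → ~(y ⊗ x)) = 1 − |0.187 − 1.000| = 1 − 0.813 = 0.187
y ↔ (x ↔ (~y → ~(y ⊗ x))) = 1 − |0.689 − 0.187| = 1 − 0.502 = 0.498
~x = 1 − 0.187 = 0.813
(y ↔ (x ↔ (~y → ~(y ⊗ x)))) ↔ ~x = 1 − |0.498 − 0.813| = 1 − 0.315 = 0.685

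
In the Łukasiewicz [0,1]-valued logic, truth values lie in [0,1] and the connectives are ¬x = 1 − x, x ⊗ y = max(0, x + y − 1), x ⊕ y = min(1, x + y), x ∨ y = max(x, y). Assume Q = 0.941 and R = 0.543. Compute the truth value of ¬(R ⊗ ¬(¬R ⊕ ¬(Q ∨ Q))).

0.973

¬R = 1 − 0.543 = 0.457
Q ∨ Q = max(0.941, 0.941) = 0.941
¬(Q ∨ Q) = 1 − 0.941 = 0.059
¬R ⊕ ¬(Q ∨ Q) = min(1, 0.457 + 0.059) = min(1, 0.516) = 0.516
¬(¬R ⊕ ¬(Q ∨ Q)) = 1 − 0.516 = 0.484
R ⊗ ¬(¬R ⊕ ¬(Q ∨ Q)) = max(0, 0.543 + 0.484 − 1) = max(0, 0.027) = 0.027
¬(R ⊗ ¬(¬R ⊕ ¬(Q ∨ Q))) = 1 − 0.027 = 0.973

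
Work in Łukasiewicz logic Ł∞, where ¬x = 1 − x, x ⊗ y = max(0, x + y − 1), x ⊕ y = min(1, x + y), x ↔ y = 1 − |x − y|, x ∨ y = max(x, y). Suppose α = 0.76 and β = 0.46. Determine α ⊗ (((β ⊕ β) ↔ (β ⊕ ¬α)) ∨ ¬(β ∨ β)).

β ⊕ β = min(1, 0.46 + 0.46) = min(1, 0.92) = 0.92
¬α = 1 − 0.76 = 0.24
β ⊕ ¬α = min(1, 0.46 + 0.24) = min(1, 0.70) = 0.70
(β ⊕ β) ↔ (β ⊕ ¬α) = 1 − |0.92 − 0.70| = 1 − 0.22 = 0.78
β ∨ β = max(0.46, 0.46) = 0.46
¬(β ∨ β) = 1 − 0.46 = 0.54
((β ⊕ β) ↔ (β ⊕ ¬α)) ∨ ¬(β ∨ β) = max(0.78, 0.54) = 0.78
α ⊗ (((β ⊕ β) ↔ (β ⊕ ¬α)) ∨ ¬(β ∨ β)) = max(0, 0.76 + 0.78 − 1) = max(0, 0.54) = 0.54

0.54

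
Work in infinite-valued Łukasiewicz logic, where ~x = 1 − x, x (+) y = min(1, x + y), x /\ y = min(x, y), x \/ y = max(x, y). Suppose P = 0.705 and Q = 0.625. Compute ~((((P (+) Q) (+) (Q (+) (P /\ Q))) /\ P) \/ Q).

P (+) Q = min(1, 0.705 + 0.625) = min(1, 1.330) = 1.000
P /\ Q = min(0.705, 0.625) = 0.625
Q (+) (P /\ Q) = min(1, 0.625 + 0.625) = min(1, 1.250) = 1.000
(P (+) Q) (+) (Q (+) (P /\ Q)) = min(1, 1.000 + 1.000) = min(1, 2.000) = 1.000
((P (+) Q) (+) (Q (+) (P /\ Q))) /\ P = min(1.000, 0.705) = 0.705
(((P (+) Q) (+) (Q (+) (P /\ Q))) /\ P) \/ Q = max(0.705, 0.625) = 0.705
~((((P (+) Q) (+) (Q (+) (P /\ Q))) /\ P) \/ Q) = 1 − 0.705 = 0.295

0.295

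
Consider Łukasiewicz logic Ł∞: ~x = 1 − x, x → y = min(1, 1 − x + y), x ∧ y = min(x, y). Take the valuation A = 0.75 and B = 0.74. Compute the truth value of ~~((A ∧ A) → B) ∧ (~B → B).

0.99

A ∧ A = min(0.75, 0.75) = 0.75
(A ∧ A) → B = min(1, 1 − 0.75 + 0.74) = min(1, 0.99) = 0.99
~((A ∧ A) → B) = 1 − 0.99 = 0.01
~~((A ∧ A) → B) = 1 − 0.01 = 0.99
~B = 1 − 0.74 = 0.26
~B → B = min(1, 1 − 0.26 + 0.74) = min(1, 1.48) = 1.00
~~((A ∧ A) → B) ∧ (~B → B) = min(0.99, 1.00) = 0.99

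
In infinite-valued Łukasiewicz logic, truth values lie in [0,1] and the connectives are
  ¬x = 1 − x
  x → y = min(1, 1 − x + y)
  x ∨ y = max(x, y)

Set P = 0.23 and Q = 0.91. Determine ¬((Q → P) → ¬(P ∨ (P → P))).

Q → P = min(1, 1 − 0.91 + 0.23) = min(1, 0.32) = 0.32
P → P = min(1, 1 − 0.23 + 0.23) = min(1, 1.00) = 1.00
P ∨ (P → P) = max(0.23, 1.00) = 1.00
¬(P ∨ (P → P)) = 1 − 1.00 = 0.00
(Q → P) → ¬(P ∨ (P → P)) = min(1, 1 − 0.32 + 0.00) = min(1, 0.68) = 0.68
¬((Q → P) → ¬(P ∨ (P → P))) = 1 − 0.68 = 0.32

0.32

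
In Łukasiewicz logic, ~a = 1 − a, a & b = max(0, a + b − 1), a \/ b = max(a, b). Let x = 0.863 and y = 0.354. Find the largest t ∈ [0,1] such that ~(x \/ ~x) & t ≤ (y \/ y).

1.000

~x = 1 − 0.863 = 0.137
x \/ ~x = max(0.863, 0.137) = 0.863
~(x \/ ~x) = 1 − 0.863 = 0.137
So the left factor is ~(x \/ ~x) = 0.137.
y \/ y = max(0.354, 0.354) = 0.354
So the right-hand bound is y \/ y = 0.354.
The residuum of the Łukasiewicz t-norm gives the supremum: min(1, 1 − 0.137 + 0.354).
1 − 0.137 + 0.354 = 1.217, so t = min(1, 1.217) = 1.000.
Check: 0.137 & 1.000 = max(0, 0.137) = 0.137 ≤ 0.354.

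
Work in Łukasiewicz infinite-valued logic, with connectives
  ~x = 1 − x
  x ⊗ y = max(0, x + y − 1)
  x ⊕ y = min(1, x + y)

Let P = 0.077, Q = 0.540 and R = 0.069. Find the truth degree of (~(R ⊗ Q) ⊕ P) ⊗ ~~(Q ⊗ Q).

R ⊗ Q = max(0, 0.069 + 0.540 − 1) = max(0, -0.391) = 0.000
~(R ⊗ Q) = 1 − 0.000 = 1.000
~(R ⊗ Q) ⊕ P = min(1, 1.000 + 0.077) = min(1, 1.077) = 1.000
Q ⊗ Q = max(0, 0.540 + 0.540 − 1) = max(0, 0.080) = 0.080
~(Q ⊗ Q) = 1 − 0.080 = 0.920
~~(Q ⊗ Q) = 1 − 0.920 = 0.080
(~(R ⊗ Q) ⊕ P) ⊗ ~~(Q ⊗ Q) = max(0, 1.000 + 0.080 − 1) = max(0, 0.080) = 0.080

0.080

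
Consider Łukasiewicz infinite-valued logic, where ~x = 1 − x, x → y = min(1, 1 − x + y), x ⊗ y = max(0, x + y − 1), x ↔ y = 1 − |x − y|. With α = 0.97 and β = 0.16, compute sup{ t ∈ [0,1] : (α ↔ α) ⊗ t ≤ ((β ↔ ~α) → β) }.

α ↔ α = 1 − |0.97 − 0.97| = 1 − 0.00 = 1.00
So the left factor is α ↔ α = 1.00.
~α = 1 − 0.97 = 0.03
β ↔ ~α = 1 − |0.16 − 0.03| = 1 − 0.13 = 0.87
(β ↔ ~α) → β = min(1, 1 − 0.87 + 0.16) = min(1, 0.29) = 0.29
So the right-hand bound is (β ↔ ~α) → β = 0.29.
The residuum of the Łukasiewicz t-norm gives the supremum: min(1, 1 − 1.00 + 0.29).
1 − 1.00 + 0.29 = 0.29, so t = min(1, 0.29) = 0.29.
Check: 1.00 ⊗ 0.29 = max(0, 0.29) = 0.29 ≤ 0.29.

0.29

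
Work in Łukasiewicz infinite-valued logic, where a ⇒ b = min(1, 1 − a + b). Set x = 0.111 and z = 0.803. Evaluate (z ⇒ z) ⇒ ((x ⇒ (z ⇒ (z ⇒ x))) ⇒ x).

z ⇒ z = min(1, 1 − 0.803 + 0.803) = min(1, 1.000) = 1.000
z ⇒ x = min(1, 1 − 0.803 + 0.111) = min(1, 0.308) = 0.308
z ⇒ (z ⇒ x) = min(1, 1 − 0.803 + 0.308) = min(1, 0.505) = 0.505
x ⇒ (z ⇒ (z ⇒ x)) = min(1, 1 − 0.111 + 0.505) = min(1, 1.394) = 1.000
(x ⇒ (z ⇒ (z ⇒ x))) ⇒ x = min(1, 1 − 1.000 + 0.111) = min(1, 0.111) = 0.111
(z ⇒ z) ⇒ ((x ⇒ (z ⇒ (z ⇒ x))) ⇒ x) = min(1, 1 − 1.000 + 0.111) = min(1, 0.111) = 0.111

0.111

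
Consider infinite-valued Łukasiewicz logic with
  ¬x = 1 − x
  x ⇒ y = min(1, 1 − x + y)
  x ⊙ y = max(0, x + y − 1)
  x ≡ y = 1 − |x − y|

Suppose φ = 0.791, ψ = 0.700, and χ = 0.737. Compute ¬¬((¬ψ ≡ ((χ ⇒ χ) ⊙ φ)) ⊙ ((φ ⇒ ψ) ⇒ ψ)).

¬ψ = 1 − 0.700 = 0.300
χ ⇒ χ = min(1, 1 − 0.737 + 0.737) = min(1, 1.000) = 1.000
(χ ⇒ χ) ⊙ φ = max(0, 1.000 + 0.791 − 1) = max(0, 0.791) = 0.791
¬ψ ≡ ((χ ⇒ χ) ⊙ φ) = 1 − |0.300 − 0.791| = 1 − 0.491 = 0.509
φ ⇒ ψ = min(1, 1 − 0.791 + 0.700) = min(1, 0.909) = 0.909
(φ ⇒ ψ) ⇒ ψ = min(1, 1 − 0.909 + 0.700) = min(1, 0.791) = 0.791
(¬ψ ≡ ((χ ⇒ χ) ⊙ φ)) ⊙ ((φ ⇒ ψ) ⇒ ψ) = max(0, 0.509 + 0.791 − 1) = max(0, 0.300) = 0.300
¬((¬ψ ≡ ((χ ⇒ χ) ⊙ φ)) ⊙ ((φ ⇒ ψ) ⇒ ψ)) = 1 − 0.300 = 0.700
¬¬((¬ψ ≡ ((χ ⇒ χ) ⊙ φ)) ⊙ ((φ ⇒ ψ) ⇒ ψ)) = 1 − 0.700 = 0.300

0.300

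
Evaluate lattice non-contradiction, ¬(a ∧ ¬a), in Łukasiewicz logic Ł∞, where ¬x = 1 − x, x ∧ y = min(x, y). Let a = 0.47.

0.53

¬a = 1 − 0.47 = 0.53
a ∧ ¬a = min(0.47, 0.53) = 0.47
¬(a ∧ ¬a) = 1 − 0.47 = 0.53
(The value 0.53 < 1 shows this instance is not satisfied; not a Ł∞-tautology — its value is 1 − min(a, 1−a).)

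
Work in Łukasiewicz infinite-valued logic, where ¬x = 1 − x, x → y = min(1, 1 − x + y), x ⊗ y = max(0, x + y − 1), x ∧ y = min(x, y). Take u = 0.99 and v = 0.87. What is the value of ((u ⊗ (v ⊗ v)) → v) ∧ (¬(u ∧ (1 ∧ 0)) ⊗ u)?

0.99

v ⊗ v = max(0, 0.87 + 0.87 − 1) = max(0, 0.74) = 0.74
u ⊗ (v ⊗ v) = max(0, 0.99 + 0.74 − 1) = max(0, 0.73) = 0.73
(u ⊗ (v ⊗ v)) → v = min(1, 1 − 0.73 + 0.87) = min(1, 1.14) = 1.00
1 ∧ 0 = min(1.00, 0.00) = 0.00
u ∧ (1 ∧ 0) = min(0.99, 0.00) = 0.00
¬(u ∧ (1 ∧ 0)) = 1 − 0.00 = 1.00
¬(u ∧ (1 ∧ 0)) ⊗ u = max(0, 1.00 + 0.99 − 1) = max(0, 0.99) = 0.99
((u ⊗ (v ⊗ v)) → v) ∧ (¬(u ∧ (1 ∧ 0)) ⊗ u) = min(1.00, 0.99) = 0.99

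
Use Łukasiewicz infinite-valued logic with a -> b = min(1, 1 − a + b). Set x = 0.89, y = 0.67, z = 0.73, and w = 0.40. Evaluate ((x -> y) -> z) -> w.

0.45

x -> y = min(1, 1 − 0.89 + 0.67) = min(1, 0.78) = 0.78
(x -> y) -> z = min(1, 1 − 0.78 + 0.73) = min(1, 0.95) = 0.95
((x -> y) -> z) -> w = min(1, 1 − 0.95 + 0.40) = min(1, 0.45) = 0.45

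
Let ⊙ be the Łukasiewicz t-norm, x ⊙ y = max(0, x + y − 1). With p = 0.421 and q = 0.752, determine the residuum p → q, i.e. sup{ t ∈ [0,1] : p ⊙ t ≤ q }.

The residuum of the Łukasiewicz t-norm gives the supremum: min(1, 1 − 0.421 + 0.752).
1 − 0.421 + 0.752 = 1.331, so t = min(1, 1.331) = 1.000.
Check: 0.421 ⊙ 1.000 = max(0, 0.421) = 0.421 ≤ 0.752.

1.000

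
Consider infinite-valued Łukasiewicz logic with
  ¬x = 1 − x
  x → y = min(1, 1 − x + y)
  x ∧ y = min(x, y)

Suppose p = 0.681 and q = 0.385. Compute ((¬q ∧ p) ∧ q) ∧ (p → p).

¬q = 1 − 0.385 = 0.615
¬q ∧ p = min(0.615, 0.681) = 0.615
(¬q ∧ p) ∧ q = min(0.615, 0.385) = 0.385
p → p = min(1, 1 − 0.681 + 0.681) = min(1, 1.000) = 1.000
((¬q ∧ p) ∧ q) ∧ (p → p) = min(0.385, 1.000) = 0.385

0.385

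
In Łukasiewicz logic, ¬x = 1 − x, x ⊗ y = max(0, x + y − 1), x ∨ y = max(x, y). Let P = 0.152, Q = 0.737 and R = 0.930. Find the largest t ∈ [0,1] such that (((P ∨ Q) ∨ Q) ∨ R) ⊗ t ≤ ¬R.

0.140

P ∨ Q = max(0.152, 0.737) = 0.737
(P ∨ Q) ∨ Q = max(0.737, 0.737) = 0.737
((P ∨ Q) ∨ Q) ∨ R = max(0.737, 0.930) = 0.930
So the left factor is ((P ∨ Q) ∨ Q) ∨ R = 0.930.
¬R = 1 − 0.930 = 0.070
So the right-hand bound is ¬R = 0.070.
The residuum of the Łukasiewicz t-norm gives the supremum: min(1, 1 − 0.930 + 0.070).
1 − 0.930 + 0.070 = 0.140, so t = min(1, 0.140) = 0.140.
Check: 0.930 ⊗ 0.140 = max(0, 0.070) = 0.070 ≤ 0.070.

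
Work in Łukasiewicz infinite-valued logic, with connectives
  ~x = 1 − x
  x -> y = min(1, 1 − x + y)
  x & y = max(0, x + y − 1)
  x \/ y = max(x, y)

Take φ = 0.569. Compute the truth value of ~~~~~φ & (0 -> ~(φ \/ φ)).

0.431

~φ = 1 − 0.569 = 0.431
~~φ = 1 − 0.431 = 0.569
~~~φ = 1 − 0.569 = 0.431
~~~~φ = 1 − 0.431 = 0.569
~~~~~φ = 1 − 0.569 = 0.431
φ \/ φ = max(0.569, 0.569) = 0.569
~(φ \/ φ) = 1 − 0.569 = 0.431
0 -> ~(φ \/ φ) = min(1, 1 − 0.000 + 0.431) = min(1, 1.431) = 1.000
~~~~~φ & (0 -> ~(φ \/ φ)) = max(0, 0.431 + 1.000 − 1) = max(0, 0.431) = 0.431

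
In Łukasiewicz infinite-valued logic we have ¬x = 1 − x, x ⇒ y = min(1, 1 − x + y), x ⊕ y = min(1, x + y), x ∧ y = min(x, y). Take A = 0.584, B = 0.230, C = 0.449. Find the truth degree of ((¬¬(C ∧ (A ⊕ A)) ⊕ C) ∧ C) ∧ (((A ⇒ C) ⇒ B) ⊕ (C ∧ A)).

A ⊕ A = min(1, 0.584 + 0.584) = min(1, 1.168) = 1.000
C ∧ (A ⊕ A) = min(0.449, 1.000) = 0.449
¬(C ∧ (A ⊕ A)) = 1 − 0.449 = 0.551
¬¬(C ∧ (A ⊕ A)) = 1 − 0.551 = 0.449
¬¬(C ∧ (A ⊕ A)) ⊕ C = min(1, 0.449 + 0.449) = min(1, 0.898) = 0.898
(¬¬(C ∧ (A ⊕ A)) ⊕ C) ∧ C = min(0.898, 0.449) = 0.449
A ⇒ C = min(1, 1 − 0.584 + 0.449) = min(1, 0.865) = 0.865
(A ⇒ C) ⇒ B = min(1, 1 − 0.865 + 0.230) = min(1, 0.365) = 0.365
C ∧ A = min(0.449, 0.584) = 0.449
((A ⇒ C) ⇒ B) ⊕ (C ∧ A) = min(1, 0.365 + 0.449) = min(1, 0.814) = 0.814
((¬¬(C ∧ (A ⊕ A)) ⊕ C) ∧ C) ∧ (((A ⇒ C) ⇒ B) ⊕ (C ∧ A)) = min(0.449, 0.814) = 0.449

0.449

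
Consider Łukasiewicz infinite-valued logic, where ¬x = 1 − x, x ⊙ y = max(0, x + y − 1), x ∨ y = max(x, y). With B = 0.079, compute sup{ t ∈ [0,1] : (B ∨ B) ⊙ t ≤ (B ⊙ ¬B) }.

0.921

B ∨ B = max(0.079, 0.079) = 0.079
So the left factor is B ∨ B = 0.079.
¬B = 1 − 0.079 = 0.921
B ⊙ ¬B = max(0, 0.079 + 0.921 − 1) = max(0, 0.000) = 0.000
So the right-hand bound is B ⊙ ¬B = 0.000.
The residuum of the Łukasiewicz t-norm gives the supremum: min(1, 1 − 0.079 + 0.000).
1 − 0.079 + 0.000 = 0.921, so t = min(1, 0.921) = 0.921.
Check: 0.079 ⊙ 0.921 = max(0, 0.000) = 0.000 ≤ 0.000.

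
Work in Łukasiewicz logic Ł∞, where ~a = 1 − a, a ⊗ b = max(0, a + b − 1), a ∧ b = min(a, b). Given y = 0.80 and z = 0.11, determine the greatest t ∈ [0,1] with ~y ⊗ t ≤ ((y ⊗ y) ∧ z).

~y = 1 − 0.80 = 0.20
So the left factor is ~y = 0.20.
y ⊗ y = max(0, 0.80 + 0.80 − 1) = max(0, 0.60) = 0.60
(y ⊗ y) ∧ z = min(0.60, 0.11) = 0.11
So the right-hand bound is (y ⊗ y) ∧ z = 0.11.
The residuum of the Łukasiewicz t-norm gives the supremum: min(1, 1 − 0.20 + 0.11).
1 − 0.20 + 0.11 = 0.91, so t = min(1, 0.91) = 0.91.
Check: 0.20 ⊗ 0.91 = max(0, 0.11) = 0.11 ≤ 0.11.

0.91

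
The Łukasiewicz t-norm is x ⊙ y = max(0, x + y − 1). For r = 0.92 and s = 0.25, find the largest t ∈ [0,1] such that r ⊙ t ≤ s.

The residuum of the Łukasiewicz t-norm gives the supremum: min(1, 1 − 0.92 + 0.25).
1 − 0.92 + 0.25 = 0.33, so t = min(1, 0.33) = 0.33.
Check: 0.92 ⊙ 0.33 = max(0, 0.25) = 0.25 ≤ 0.25.

0.33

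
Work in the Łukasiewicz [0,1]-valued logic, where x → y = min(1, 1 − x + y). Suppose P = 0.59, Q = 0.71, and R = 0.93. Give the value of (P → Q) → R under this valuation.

0.93

P → Q = min(1, 1 − 0.59 + 0.71) = min(1, 1.12) = 1.00
(P → Q) → R = min(1, 1 − 1.00 + 0.93) = min(1, 0.93) = 0.93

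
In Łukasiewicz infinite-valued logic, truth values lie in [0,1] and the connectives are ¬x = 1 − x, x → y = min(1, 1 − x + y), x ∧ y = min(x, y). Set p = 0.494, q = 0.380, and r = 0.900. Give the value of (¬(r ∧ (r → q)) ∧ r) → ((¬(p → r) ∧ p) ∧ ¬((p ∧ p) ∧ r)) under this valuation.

0.480

r → q = min(1, 1 − 0.900 + 0.380) = min(1, 0.480) = 0.480
r ∧ (r → q) = min(0.900, 0.480) = 0.480
¬(r ∧ (r → q)) = 1 − 0.480 = 0.520
¬(r ∧ (r → q)) ∧ r = min(0.520, 0.900) = 0.520
p → r = min(1, 1 − 0.494 + 0.900) = min(1, 1.406) = 1.000
¬(p → r) = 1 − 1.000 = 0.000
¬(p → r) ∧ p = min(0.000, 0.494) = 0.000
p ∧ p = min(0.494, 0.494) = 0.494
(p ∧ p) ∧ r = min(0.494, 0.900) = 0.494
¬((p ∧ p) ∧ r) = 1 − 0.494 = 0.506
(¬(p → r) ∧ p) ∧ ¬((p ∧ p) ∧ r) = min(0.000, 0.506) = 0.000
(¬(r ∧ (r → q)) ∧ r) → ((¬(p → r) ∧ p) ∧ ¬((p ∧ p) ∧ r)) = min(1, 1 − 0.520 + 0.000) = min(1, 0.480) = 0.480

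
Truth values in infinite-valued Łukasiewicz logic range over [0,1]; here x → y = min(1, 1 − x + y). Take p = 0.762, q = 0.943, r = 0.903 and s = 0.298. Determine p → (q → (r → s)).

r → s = min(1, 1 − 0.903 + 0.298) = min(1, 0.395) = 0.395
q → (r → s) = min(1, 1 − 0.943 + 0.395) = min(1, 0.452) = 0.452
p → (q → (r → s)) = min(1, 1 − 0.762 + 0.452) = min(1, 0.690) = 0.690

0.690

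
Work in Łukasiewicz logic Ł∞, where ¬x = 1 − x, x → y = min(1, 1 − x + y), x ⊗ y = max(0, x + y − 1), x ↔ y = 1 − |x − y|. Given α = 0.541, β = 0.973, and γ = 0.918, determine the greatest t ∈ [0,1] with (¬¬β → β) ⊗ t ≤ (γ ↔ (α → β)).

¬β = 1 − 0.973 = 0.027
¬¬β = 1 − 0.027 = 0.973
¬¬β → β = min(1, 1 − 0.973 + 0.973) = min(1, 1.000) = 1.000
So the left factor is ¬¬β → β = 1.000.
α → β = min(1, 1 − 0.541 + 0.973) = min(1, 1.432) = 1.000
γ ↔ (α → β) = 1 − |0.918 − 1.000| = 1 − 0.082 = 0.918
So the right-hand bound is γ ↔ (α → β) = 0.918.
The residuum of the Łukasiewicz t-norm gives the supremum: min(1, 1 − 1.000 + 0.918).
1 − 1.000 + 0.918 = 0.918, so t = min(1, 0.918) = 0.918.
Check: 1.000 ⊗ 0.918 = max(0, 0.918) = 0.918 ≤ 0.918.

0.918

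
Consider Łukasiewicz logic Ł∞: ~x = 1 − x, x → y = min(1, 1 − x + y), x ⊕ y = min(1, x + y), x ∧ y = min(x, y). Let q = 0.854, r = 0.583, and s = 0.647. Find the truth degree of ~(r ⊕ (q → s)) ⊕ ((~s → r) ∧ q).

0.854

q → s = min(1, 1 − 0.854 + 0.647) = min(1, 0.793) = 0.793
r ⊕ (q → s) = min(1, 0.583 + 0.793) = min(1, 1.376) = 1.000
~(r ⊕ (q → s)) = 1 − 1.000 = 0.000
~s = 1 − 0.647 = 0.353
~s → r = min(1, 1 − 0.353 + 0.583) = min(1, 1.230) = 1.000
(~s → r) ∧ q = min(1.000, 0.854) = 0.854
~(r ⊕ (q → s)) ⊕ ((~s → r) ∧ q) = min(1, 0.000 + 0.854) = min(1, 0.854) = 0.854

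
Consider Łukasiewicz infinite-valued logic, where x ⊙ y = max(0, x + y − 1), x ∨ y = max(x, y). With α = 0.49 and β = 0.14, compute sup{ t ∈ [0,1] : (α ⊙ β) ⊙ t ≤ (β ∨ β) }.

α ⊙ β = max(0, 0.49 + 0.14 − 1) = max(0, -0.37) = 0.00
So the left factor is α ⊙ β = 0.00.
β ∨ β = max(0.14, 0.14) = 0.14
So the right-hand bound is β ∨ β = 0.14.
The residuum of the Łukasiewicz t-norm gives the supremum: min(1, 1 − 0.00 + 0.14).
1 − 0.00 + 0.14 = 1.14, so t = min(1, 1.14) = 1.00.
Check: 0.00 ⊙ 1.00 = max(0, 0.00) = 0.00 ≤ 0.14.

1.00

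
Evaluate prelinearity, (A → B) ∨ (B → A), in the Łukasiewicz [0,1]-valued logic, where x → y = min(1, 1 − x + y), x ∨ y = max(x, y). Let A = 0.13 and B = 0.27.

A → B = min(1, 1 − 0.13 + 0.27) = min(1, 1.14) = 1.00
B → A = min(1, 1 − 0.27 + 0.13) = min(1, 0.86) = 0.86
(A → B) ∨ (B → A) = max(1.00, 0.86) = 1.00
(As expected: a Ł∞-tautology — holds in every MV-chain.)

1.00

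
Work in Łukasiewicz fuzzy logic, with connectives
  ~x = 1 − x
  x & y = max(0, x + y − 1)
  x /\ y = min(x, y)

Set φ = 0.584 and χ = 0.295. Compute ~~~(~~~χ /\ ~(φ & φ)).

0.295

~χ = 1 − 0.295 = 0.705
~~χ = 1 − 0.705 = 0.295
~~~χ = 1 − 0.295 = 0.705
φ & φ = max(0, 0.584 + 0.584 − 1) = max(0, 0.168) = 0.168
~(φ & φ) = 1 − 0.168 = 0.832
~~~χ /\ ~(φ & φ) = min(0.705, 0.832) = 0.705
~(~~~χ /\ ~(φ & φ)) = 1 − 0.705 = 0.295
~~(~~~χ /\ ~(φ & φ)) = 1 − 0.295 = 0.705
~~~(~~~χ /\ ~(φ & φ)) = 1 − 0.705 = 0.295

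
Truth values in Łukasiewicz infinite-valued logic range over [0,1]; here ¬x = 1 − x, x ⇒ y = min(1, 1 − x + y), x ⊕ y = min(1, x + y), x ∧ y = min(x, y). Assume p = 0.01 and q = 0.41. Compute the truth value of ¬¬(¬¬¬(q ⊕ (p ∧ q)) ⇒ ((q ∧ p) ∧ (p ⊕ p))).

0.43

p ∧ q = min(0.01, 0.41) = 0.01
q ⊕ (p ∧ q) = min(1, 0.41 + 0.01) = min(1, 0.42) = 0.42
¬(q ⊕ (p ∧ q)) = 1 − 0.42 = 0.58
¬¬(q ⊕ (p ∧ q)) = 1 − 0.58 = 0.42
¬¬¬(q ⊕ (p ∧ q)) = 1 − 0.42 = 0.58
q ∧ p = min(0.41, 0.01) = 0.01
p ⊕ p = min(1, 0.01 + 0.01) = min(1, 0.02) = 0.02
(q ∧ p) ∧ (p ⊕ p) = min(0.01, 0.02) = 0.01
¬¬¬(q ⊕ (p ∧ q)) ⇒ ((q ∧ p) ∧ (p ⊕ p)) = min(1, 1 − 0.58 + 0.01) = min(1, 0.43) = 0.43
¬(¬¬¬(q ⊕ (p ∧ q)) ⇒ ((q ∧ p) ∧ (p ⊕ p))) = 1 − 0.43 = 0.57
¬¬(¬¬¬(q ⊕ (p ∧ q)) ⇒ ((q ∧ p) ∧ (p ⊕ p))) = 1 − 0.57 = 0.43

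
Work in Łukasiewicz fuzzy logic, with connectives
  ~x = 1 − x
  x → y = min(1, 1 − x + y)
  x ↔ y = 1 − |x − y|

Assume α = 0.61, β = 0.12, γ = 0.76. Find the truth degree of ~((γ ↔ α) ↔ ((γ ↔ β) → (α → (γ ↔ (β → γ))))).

0.15

γ ↔ α = 1 − |0.76 − 0.61| = 1 − 0.15 = 0.85
γ ↔ β = 1 − |0.76 − 0.12| = 1 − 0.64 = 0.36
β → γ = min(1, 1 − 0.12 + 0.76) = min(1, 1.64) = 1.00
γ ↔ (β → γ) = 1 − |0.76 − 1.00| = 1 − 0.24 = 0.76
α → (γ ↔ (β → γ)) = min(1, 1 − 0.61 + 0.76) = min(1, 1.15) = 1.00
(γ ↔ β) → (α → (γ ↔ (β → γ))) = min(1, 1 − 0.36 + 1.00) = min(1, 1.64) = 1.00
(γ ↔ α) ↔ ((γ ↔ β) → (α → (γ ↔ (β → γ)))) = 1 − |0.85 − 1.00| = 1 − 0.15 = 0.85
~((γ ↔ α) ↔ ((γ ↔ β) → (α → (γ ↔ (β → γ))))) = 1 − 0.85 = 0.15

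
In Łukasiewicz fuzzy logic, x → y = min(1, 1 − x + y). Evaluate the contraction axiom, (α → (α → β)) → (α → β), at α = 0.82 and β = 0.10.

α → β = min(1, 1 − 0.82 + 0.10) = min(1, 0.28) = 0.28
α → (α → β) = min(1, 1 − 0.82 + 0.28) = min(1, 0.46) = 0.46
(α → (α → β)) → (α → β) = min(1, 1 − 0.46 + 0.28) = min(1, 0.82) = 0.82
(The value 0.82 < 1 shows this instance is not satisfied; fails in Ł∞ (the t-norm is not idempotent).)

0.82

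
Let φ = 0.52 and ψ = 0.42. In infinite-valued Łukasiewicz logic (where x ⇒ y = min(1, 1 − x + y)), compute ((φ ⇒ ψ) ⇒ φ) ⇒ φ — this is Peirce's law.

0.90

φ ⇒ ψ = min(1, 1 − 0.52 + 0.42) = min(1, 0.90) = 0.90
(φ ⇒ ψ) ⇒ φ = min(1, 1 − 0.90 + 0.52) = min(1, 0.62) = 0.62
((φ ⇒ ψ) ⇒ φ) ⇒ φ = min(1, 1 − 0.62 + 0.52) = min(1, 0.90) = 0.90
(The value 0.90 < 1 shows this instance is not satisfied; not a Ł∞-tautology in general.)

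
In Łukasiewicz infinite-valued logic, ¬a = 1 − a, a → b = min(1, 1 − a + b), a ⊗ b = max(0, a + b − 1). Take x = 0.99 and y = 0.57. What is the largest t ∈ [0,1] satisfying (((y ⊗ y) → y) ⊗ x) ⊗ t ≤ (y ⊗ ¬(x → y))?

0.01

y ⊗ y = max(0, 0.57 + 0.57 − 1) = max(0, 0.14) = 0.14
(y ⊗ y) → y = min(1, 1 − 0.14 + 0.57) = min(1, 1.43) = 1.00
((y ⊗ y) → y) ⊗ x = max(0, 1.00 + 0.99 − 1) = max(0, 0.99) = 0.99
So the left factor is ((y ⊗ y) → y) ⊗ x = 0.99.
x → y = min(1, 1 − 0.99 + 0.57) = min(1, 0.58) = 0.58
¬(x → y) = 1 − 0.58 = 0.42
y ⊗ ¬(x → y) = max(0, 0.57 + 0.42 − 1) = max(0, -0.01) = 0.00
So the right-hand bound is y ⊗ ¬(x → y) = 0.00.
The residuum of the Łukasiewicz t-norm gives the supremum: min(1, 1 − 0.99 + 0.00).
1 − 0.99 + 0.00 = 0.01, so t = min(1, 0.01) = 0.01.
Check: 0.99 ⊗ 0.01 = max(0, 0.00) = 0.00 ≤ 0.00.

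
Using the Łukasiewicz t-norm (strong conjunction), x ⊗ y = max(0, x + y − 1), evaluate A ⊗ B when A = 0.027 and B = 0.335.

A ⊗ B = max(0, 0.027 + 0.335 − 1) = max(0, -0.638) = 0.000
For comparison, the Gödel (minimum) t-norm min(x, y) would give 0.027.

0.000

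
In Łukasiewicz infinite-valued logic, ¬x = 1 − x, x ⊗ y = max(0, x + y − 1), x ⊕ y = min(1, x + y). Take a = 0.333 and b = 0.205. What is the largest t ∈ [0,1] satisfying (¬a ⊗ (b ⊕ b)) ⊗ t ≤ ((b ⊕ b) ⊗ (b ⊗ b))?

¬a = 1 − 0.333 = 0.667
b ⊕ b = min(1, 0.205 + 0.205) = min(1, 0.410) = 0.410
¬a ⊗ (b ⊕ b) = max(0, 0.667 + 0.410 − 1) = max(0, 0.077) = 0.077
So the left factor is ¬a ⊗ (b ⊕ b) = 0.077.
b ⊗ b = max(0, 0.205 + 0.205 − 1) = max(0, -0.590) = 0.000
(b ⊕ b) ⊗ (b ⊗ b) = max(0, 0.410 + 0.000 − 1) = max(0, -0.590) = 0.000
So the right-hand bound is (b ⊕ b) ⊗ (b ⊗ b) = 0.000.
The residuum of the Łukasiewicz t-norm gives the supremum: min(1, 1 − 0.077 + 0.000).
1 − 0.077 + 0.000 = 0.923, so t = min(1, 0.923) = 0.923.
Check: 0.077 ⊗ 0.923 = max(0, 0.000) = 0.000 ≤ 0.000.

0.923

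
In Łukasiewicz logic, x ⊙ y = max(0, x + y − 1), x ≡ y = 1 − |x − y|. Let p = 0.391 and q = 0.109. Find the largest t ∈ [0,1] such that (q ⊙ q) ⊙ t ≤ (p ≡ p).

q ⊙ q = max(0, 0.109 + 0.109 − 1) = max(0, -0.782) = 0.000
So the left factor is q ⊙ q = 0.000.
p ≡ p = 1 − |0.391 − 0.391| = 1 − 0.000 = 1.000
So the right-hand bound is p ≡ p = 1.000.
The residuum of the Łukasiewicz t-norm gives the supremum: min(1, 1 − 0.000 + 1.000).
1 − 0.000 + 1.000 = 2.000, so t = min(1, 2.000) = 1.000.
Check: 0.000 ⊙ 1.000 = max(0, 0.000) = 0.000 ≤ 1.000.

1.000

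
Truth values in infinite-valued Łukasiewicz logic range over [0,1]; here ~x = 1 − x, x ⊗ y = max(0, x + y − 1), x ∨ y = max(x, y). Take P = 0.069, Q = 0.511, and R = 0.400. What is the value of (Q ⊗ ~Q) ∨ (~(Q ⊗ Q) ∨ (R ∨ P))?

~Q = 1 − 0.511 = 0.489
Q ⊗ ~Q = max(0, 0.511 + 0.489 − 1) = max(0, 0.000) = 0.000
Q ⊗ Q = max(0, 0.511 + 0.511 − 1) = max(0, 0.022) = 0.022
~(Q ⊗ Q) = 1 − 0.022 = 0.978
R ∨ P = max(0.400, 0.069) = 0.400
~(Q ⊗ Q) ∨ (R ∨ P) = max(0.978, 0.400) = 0.978
(Q ⊗ ~Q) ∨ (~(Q ⊗ Q) ∨ (R ∨ P)) = max(0.000, 0.978) = 0.978

0.978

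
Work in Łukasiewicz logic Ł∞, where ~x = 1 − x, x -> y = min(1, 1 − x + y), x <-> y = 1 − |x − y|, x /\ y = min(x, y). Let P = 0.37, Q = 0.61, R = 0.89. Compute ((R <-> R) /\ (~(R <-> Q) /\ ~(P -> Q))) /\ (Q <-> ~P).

0.00

R <-> R = 1 − |0.89 − 0.89| = 1 − 0.00 = 1.00
R <-> Q = 1 − |0.89 − 0.61| = 1 − 0.28 = 0.72
~(R <-> Q) = 1 − 0.72 = 0.28
P -> Q = min(1, 1 − 0.37 + 0.61) = min(1, 1.24) = 1.00
~(P -> Q) = 1 − 1.00 = 0.00
~(R <-> Q) /\ ~(P -> Q) = min(0.28, 0.00) = 0.00
(R <-> R) /\ (~(R <-> Q) /\ ~(P -> Q)) = min(1.00, 0.00) = 0.00
~P = 1 − 0.37 = 0.63
Q <-> ~P = 1 − |0.61 − 0.63| = 1 − 0.02 = 0.98
((R <-> R) /\ (~(R <-> Q) /\ ~(P -> Q))) /\ (Q <-> ~P) = min(0.00, 0.98) = 0.00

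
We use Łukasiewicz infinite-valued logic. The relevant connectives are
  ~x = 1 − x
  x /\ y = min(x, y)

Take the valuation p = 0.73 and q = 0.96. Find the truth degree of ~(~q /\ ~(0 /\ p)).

0.96

~q = 1 − 0.96 = 0.04
0 /\ p = min(0.00, 0.73) = 0.00
~(0 /\ p) = 1 − 0.00 = 1.00
~q /\ ~(0 /\ p) = min(0.04, 1.00) = 0.04
~(~q /\ ~(0 /\ p)) = 1 − 0.04 = 0.96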